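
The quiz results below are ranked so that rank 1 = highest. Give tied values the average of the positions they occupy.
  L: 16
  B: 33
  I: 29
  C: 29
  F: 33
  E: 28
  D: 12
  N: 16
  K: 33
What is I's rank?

4.5

Sorted (descending): 33, 33, 33, 29, 29, 28, 16, 16, 12
The 3 values of 33 occupy positions 1–3 → average rank 2.
The 2 values of 29 occupy positions 4–5 → average rank (4+5)/2 = 4.5.
The 2 values of 16 occupy positions 7–8 → average rank (7+8)/2 = 7.5.
I has value 29 → rank 4.5.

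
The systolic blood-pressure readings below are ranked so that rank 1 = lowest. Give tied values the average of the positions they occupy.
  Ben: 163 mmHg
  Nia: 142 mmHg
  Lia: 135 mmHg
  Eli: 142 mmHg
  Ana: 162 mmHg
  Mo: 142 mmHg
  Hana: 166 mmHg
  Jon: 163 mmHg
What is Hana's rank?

Sorted (ascending): 135, 142, 142, 142, 162, 163, 163, 166
The 3 values of 142 occupy positions 2–4 → average rank 3.
The 2 values of 163 occupy positions 6–7 → average rank (6+7)/2 = 6.5.
Hana has value 166 mmHg → rank 8.

8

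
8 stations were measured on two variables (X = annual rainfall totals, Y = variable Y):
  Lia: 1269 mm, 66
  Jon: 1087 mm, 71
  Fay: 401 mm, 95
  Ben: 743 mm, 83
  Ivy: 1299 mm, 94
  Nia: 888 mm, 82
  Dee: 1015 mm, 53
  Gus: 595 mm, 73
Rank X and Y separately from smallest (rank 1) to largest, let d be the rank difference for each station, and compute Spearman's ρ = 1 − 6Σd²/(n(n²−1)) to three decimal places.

-0.357

Ranks of variable 1: 7, 6, 1, 3, 8, 4, 5, 2
Ranks of variable 2: 2, 3, 8, 6, 7, 5, 1, 4
d = r₁ − r₂: 5, 3, -7, -3, 1, -1, 4, -2
d²: 25, 9, 49, 9, 1, 1, 16, 4; Σd² = 114
ρ = 1 − 6·114/(8·63) = 1 − 684/504 = -0.357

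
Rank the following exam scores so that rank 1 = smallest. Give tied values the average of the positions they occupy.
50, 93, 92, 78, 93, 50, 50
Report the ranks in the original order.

2, 6.5, 5, 4, 6.5, 2, 2

Sorted (ascending): 50, 50, 50, 78, 92, 93, 93
The 3 values of 50 occupy positions 1–3 → average rank 2.
The 2 values of 93 occupy positions 6–7 → average rank (6+7)/2 = 6.5.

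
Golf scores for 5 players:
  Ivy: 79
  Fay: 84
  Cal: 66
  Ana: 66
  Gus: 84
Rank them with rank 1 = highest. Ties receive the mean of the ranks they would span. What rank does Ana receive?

Sorted (descending): 84, 84, 79, 66, 66
The 2 values of 84 occupy positions 1–2 → average rank (1+2)/2 = 1.5.
The 2 values of 66 occupy positions 4–5 → average rank (4+5)/2 = 4.5.
Ana has value 66 → rank 4.5.

4.5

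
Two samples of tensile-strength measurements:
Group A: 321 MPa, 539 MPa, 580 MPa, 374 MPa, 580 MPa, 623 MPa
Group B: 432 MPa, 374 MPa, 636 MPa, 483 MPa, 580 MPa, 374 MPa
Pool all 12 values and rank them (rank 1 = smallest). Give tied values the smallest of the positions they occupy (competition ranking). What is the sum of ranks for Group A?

37

Sorted (ascending): 321, 374, 374, 374, 432, 483, 539, 580, 580, 580, 623, 636
The 3 values of 374 occupy positions 2–4 → each gets rank 2.
The 3 values of 580 occupy positions 8–10 → each gets rank 8.
Group A values → pooled ranks: 321→1, 539→7, 580→8, 374→2, 580→8, 623→11
Rank sum = 1 + 7 + 8 + 2 + 8 + 11 = 37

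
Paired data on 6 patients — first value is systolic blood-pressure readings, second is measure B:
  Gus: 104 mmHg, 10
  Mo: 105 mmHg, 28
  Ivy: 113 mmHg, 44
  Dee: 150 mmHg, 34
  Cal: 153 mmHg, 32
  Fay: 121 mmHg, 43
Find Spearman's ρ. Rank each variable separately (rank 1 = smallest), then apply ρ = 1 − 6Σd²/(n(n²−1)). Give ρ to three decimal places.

0.429

Ranks of variable 1: 1, 2, 3, 5, 6, 4
Ranks of variable 2: 1, 2, 6, 4, 3, 5
d = r₁ − r₂: 0, 0, -3, 1, 3, -1
d²: 0, 0, 9, 1, 9, 1; Σd² = 20
ρ = 1 − 6·20/(6·35) = 1 − 120/210 = 0.429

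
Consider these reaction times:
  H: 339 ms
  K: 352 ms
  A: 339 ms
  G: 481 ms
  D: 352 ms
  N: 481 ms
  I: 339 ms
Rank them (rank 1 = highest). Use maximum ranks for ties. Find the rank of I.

7

Sorted (descending): 481, 481, 352, 352, 339, 339, 339
The 2 values of 481 occupy positions 1–2 → each gets rank 2.
The 2 values of 352 occupy positions 3–4 → each gets rank 4.
The 3 values of 339 occupy positions 5–7 → each gets rank 7.
I has value 339 ms → rank 7.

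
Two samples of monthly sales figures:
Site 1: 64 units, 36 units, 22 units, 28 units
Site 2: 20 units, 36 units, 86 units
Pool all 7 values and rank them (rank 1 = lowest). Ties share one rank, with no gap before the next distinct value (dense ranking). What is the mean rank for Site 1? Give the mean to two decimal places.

3.50

Sorted (ascending): 20, 22, 28, 36, 36, 64, 86
The 2 values of 36 share dense rank 4.
Remaining distinct values take the next consecutive integers.
Site 1 values → pooled ranks: 64→5, 36→4, 22→2, 28→3
Mean rank = (5 + 4 + 2 + 3) / 4 = 3.50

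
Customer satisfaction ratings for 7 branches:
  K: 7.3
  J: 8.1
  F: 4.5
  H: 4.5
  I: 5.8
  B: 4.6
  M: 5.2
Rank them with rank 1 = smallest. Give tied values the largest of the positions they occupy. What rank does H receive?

Sorted (ascending): 4.5, 4.5, 4.6, 5.2, 5.8, 7.3, 8.1
The 2 values of 4.5 occupy positions 1–2 → each gets rank 2.
H has value 4.5 → rank 2.

2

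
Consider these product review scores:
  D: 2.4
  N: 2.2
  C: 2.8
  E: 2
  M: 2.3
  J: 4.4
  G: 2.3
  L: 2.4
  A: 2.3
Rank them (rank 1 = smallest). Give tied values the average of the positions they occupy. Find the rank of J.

9

Sorted (ascending): 2, 2.2, 2.3, 2.3, 2.3, 2.4, 2.4, 2.8, 4.4
The 3 values of 2.3 occupy positions 3–5 → average rank 4.
The 2 values of 2.4 occupy positions 6–7 → average rank (6+7)/2 = 6.5.
J has value 4.4 → rank 9.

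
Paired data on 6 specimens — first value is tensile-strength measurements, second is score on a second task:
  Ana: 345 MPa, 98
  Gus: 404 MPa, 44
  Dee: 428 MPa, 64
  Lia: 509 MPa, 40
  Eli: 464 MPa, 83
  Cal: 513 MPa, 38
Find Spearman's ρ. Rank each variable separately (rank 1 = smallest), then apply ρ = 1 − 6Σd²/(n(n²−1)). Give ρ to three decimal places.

-0.771

Ranks of variable 1: 1, 2, 3, 5, 4, 6
Ranks of variable 2: 6, 3, 4, 2, 5, 1
d = r₁ − r₂: -5, -1, -1, 3, -1, 5
d²: 25, 1, 1, 9, 1, 25; Σd² = 62
ρ = 1 − 6·62/(6·35) = 1 − 372/210 = -0.771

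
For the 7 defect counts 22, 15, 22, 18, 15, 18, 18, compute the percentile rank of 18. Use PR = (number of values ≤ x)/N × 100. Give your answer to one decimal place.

N = 7.
Strictly below 18: 2. Equal to 18: 3.
PR = 5/7 × 100 = 71.4

71.4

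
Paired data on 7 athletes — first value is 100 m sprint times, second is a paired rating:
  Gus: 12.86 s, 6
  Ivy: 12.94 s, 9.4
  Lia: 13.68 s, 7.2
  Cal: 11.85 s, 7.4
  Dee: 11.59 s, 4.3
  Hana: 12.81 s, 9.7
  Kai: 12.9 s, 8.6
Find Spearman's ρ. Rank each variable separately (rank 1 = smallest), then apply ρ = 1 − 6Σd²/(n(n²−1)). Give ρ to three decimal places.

0.286

Ranks of variable 1: 4, 6, 7, 2, 1, 3, 5
Ranks of variable 2: 2, 6, 3, 4, 1, 7, 5
d = r₁ − r₂: 2, 0, 4, -2, 0, -4, 0
d²: 4, 0, 16, 4, 0, 16, 0; Σd² = 40
ρ = 1 − 6·40/(7·48) = 1 − 240/336 = 0.286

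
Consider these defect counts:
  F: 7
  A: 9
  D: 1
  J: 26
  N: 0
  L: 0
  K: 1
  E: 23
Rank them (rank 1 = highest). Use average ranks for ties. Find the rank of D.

Sorted (descending): 26, 23, 9, 7, 1, 1, 0, 0
The 2 values of 1 occupy positions 5–6 → average rank (5+6)/2 = 5.5.
The 2 values of 0 occupy positions 7–8 → average rank (7+8)/2 = 7.5.
D has value 1 → rank 5.5.

5.5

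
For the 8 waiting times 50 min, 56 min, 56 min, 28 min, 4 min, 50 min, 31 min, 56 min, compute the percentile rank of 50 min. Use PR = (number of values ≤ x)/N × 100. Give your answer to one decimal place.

62.5

N = 8.
Strictly below 50: 3. Equal to 50: 2.
PR = 5/8 × 100 = 62.5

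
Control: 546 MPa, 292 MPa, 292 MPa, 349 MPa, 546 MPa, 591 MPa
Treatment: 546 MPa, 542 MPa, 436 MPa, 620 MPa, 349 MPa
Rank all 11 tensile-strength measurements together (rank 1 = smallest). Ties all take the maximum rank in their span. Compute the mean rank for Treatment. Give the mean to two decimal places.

7.00

Sorted (ascending): 292, 292, 349, 349, 436, 542, 546, 546, 546, 591, 620
The 2 values of 292 occupy positions 1–2 → each gets rank 2.
The 2 values of 349 occupy positions 3–4 → each gets rank 4.
The 3 values of 546 occupy positions 7–9 → each gets rank 9.
Treatment values → pooled ranks: 546→9, 542→6, 436→5, 620→11, 349→4
Mean rank = (9 + 6 + 5 + 11 + 4) / 5 = 7.00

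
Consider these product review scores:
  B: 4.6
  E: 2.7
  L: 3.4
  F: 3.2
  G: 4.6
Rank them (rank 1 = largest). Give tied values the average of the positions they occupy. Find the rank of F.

Sorted (descending): 4.6, 4.6, 3.4, 3.2, 2.7
The 2 values of 4.6 occupy positions 1–2 → average rank (1+2)/2 = 1.5.
F has value 3.2 → rank 4.

4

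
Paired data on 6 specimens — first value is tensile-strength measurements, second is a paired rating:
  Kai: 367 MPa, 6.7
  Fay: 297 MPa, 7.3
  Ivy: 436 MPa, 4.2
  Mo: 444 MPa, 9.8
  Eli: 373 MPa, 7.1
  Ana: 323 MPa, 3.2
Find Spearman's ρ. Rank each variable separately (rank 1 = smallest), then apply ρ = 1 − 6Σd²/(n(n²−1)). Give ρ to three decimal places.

Ranks of variable 1: 3, 1, 5, 6, 4, 2
Ranks of variable 2: 3, 5, 2, 6, 4, 1
d = r₁ − r₂: 0, -4, 3, 0, 0, 1
d²: 0, 16, 9, 0, 0, 1; Σd² = 26
ρ = 1 − 6·26/(6·35) = 1 − 156/210 = 0.257

0.257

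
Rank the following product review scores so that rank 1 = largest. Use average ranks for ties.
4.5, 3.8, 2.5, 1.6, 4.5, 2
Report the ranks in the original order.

1.5, 3, 4, 6, 1.5, 5

Sorted (descending): 4.5, 4.5, 3.8, 2.5, 2, 1.6
The 2 values of 4.5 occupy positions 1–2 → average rank (1+2)/2 = 1.5.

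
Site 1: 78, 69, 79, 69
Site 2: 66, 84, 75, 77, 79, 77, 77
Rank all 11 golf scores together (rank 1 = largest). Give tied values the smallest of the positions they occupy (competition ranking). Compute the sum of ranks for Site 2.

37

Sorted (descending): 84, 79, 79, 78, 77, 77, 77, 75, 69, 69, 66
The 2 values of 79 occupy positions 2–3 → each gets rank 2.
The 3 values of 77 occupy positions 5–7 → each gets rank 5.
The 2 values of 69 occupy positions 9–10 → each gets rank 9.
Site 2 values → pooled ranks: 66→11, 84→1, 75→8, 77→5, 79→2, 77→5, 77→5
Rank sum = 11 + 1 + 8 + 5 + 2 + 5 + 5 = 37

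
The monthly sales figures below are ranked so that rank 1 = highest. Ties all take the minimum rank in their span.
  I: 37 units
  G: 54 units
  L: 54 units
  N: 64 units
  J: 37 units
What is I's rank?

Sorted (descending): 64, 54, 54, 37, 37
The 2 values of 54 occupy positions 2–3 → each gets rank 2.
The 2 values of 37 occupy positions 4–5 → each gets rank 4.
I has value 37 units → rank 4.

4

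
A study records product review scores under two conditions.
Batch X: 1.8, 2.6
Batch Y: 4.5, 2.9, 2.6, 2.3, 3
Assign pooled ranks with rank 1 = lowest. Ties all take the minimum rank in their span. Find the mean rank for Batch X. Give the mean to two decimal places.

Sorted (ascending): 1.8, 2.3, 2.6, 2.6, 2.9, 3, 4.5
The 2 values of 2.6 occupy positions 3–4 → each gets rank 3.
Batch X values → pooled ranks: 1.8→1, 2.6→3
Mean rank = (1 + 3) / 2 = 2.00

2.00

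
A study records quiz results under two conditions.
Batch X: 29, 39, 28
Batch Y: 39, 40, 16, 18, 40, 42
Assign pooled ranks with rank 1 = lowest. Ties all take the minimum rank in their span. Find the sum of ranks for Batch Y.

31

Sorted (ascending): 16, 18, 28, 29, 39, 39, 40, 40, 42
The 2 values of 39 occupy positions 5–6 → each gets rank 5.
The 2 values of 40 occupy positions 7–8 → each gets rank 7.
Batch Y values → pooled ranks: 39→5, 40→7, 16→1, 18→2, 40→7, 42→9
Rank sum = 5 + 7 + 1 + 2 + 7 + 9 = 31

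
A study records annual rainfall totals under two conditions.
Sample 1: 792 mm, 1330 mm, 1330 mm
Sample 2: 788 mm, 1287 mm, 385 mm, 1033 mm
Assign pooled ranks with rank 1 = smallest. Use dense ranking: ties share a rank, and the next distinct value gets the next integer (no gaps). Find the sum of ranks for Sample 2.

Sorted (ascending): 385, 788, 792, 1033, 1287, 1330, 1330
The 2 values of 1330 share dense rank 6.
Remaining distinct values take the next consecutive integers.
Sample 2 values → pooled ranks: 788→2, 1287→5, 385→1, 1033→4
Rank sum = 2 + 5 + 1 + 4 = 12

12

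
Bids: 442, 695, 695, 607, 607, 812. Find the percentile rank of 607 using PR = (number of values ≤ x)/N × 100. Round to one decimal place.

N = 6.
Strictly below 607: 1. Equal to 607: 2.
PR = 3/6 × 100 = 50.0

50.0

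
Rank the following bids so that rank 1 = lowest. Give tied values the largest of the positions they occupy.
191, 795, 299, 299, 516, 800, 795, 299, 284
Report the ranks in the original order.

Sorted (ascending): 191, 284, 299, 299, 299, 516, 795, 795, 800
The 3 values of 299 occupy positions 3–5 → each gets rank 5.
The 2 values of 795 occupy positions 7–8 → each gets rank 8.

1, 8, 5, 5, 6, 9, 8, 5, 2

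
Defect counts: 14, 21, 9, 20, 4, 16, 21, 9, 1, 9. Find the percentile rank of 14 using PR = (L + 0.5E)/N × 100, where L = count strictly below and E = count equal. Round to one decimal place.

N = 10.
Strictly below 14: 5. Equal to 14: 1.
PR = (5 + 0.5·1)/10 × 100 = 55.0

55.0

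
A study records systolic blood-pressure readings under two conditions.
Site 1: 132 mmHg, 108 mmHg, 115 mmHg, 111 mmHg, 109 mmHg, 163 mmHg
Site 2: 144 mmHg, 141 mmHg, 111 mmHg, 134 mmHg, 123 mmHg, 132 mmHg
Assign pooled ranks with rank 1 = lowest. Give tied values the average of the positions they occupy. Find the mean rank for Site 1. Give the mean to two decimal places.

Sorted (ascending): 108, 109, 111, 111, 115, 123, 132, 132, 134, 141, 144, 163
The 2 values of 111 occupy positions 3–4 → average rank (3+4)/2 = 3.5.
The 2 values of 132 occupy positions 7–8 → average rank (7+8)/2 = 7.5.
Site 1 values → pooled ranks: 132→7.5, 108→1, 115→5, 111→3.5, 109→2, 163→12
Mean rank = (7.5 + 1 + 5 + 3.5 + 2 + 12) / 6 = 5.17

5.17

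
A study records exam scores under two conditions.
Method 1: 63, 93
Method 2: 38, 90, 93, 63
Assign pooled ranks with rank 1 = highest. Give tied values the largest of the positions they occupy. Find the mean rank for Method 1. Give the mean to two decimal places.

Sorted (descending): 93, 93, 90, 63, 63, 38
The 2 values of 93 occupy positions 1–2 → each gets rank 2.
The 2 values of 63 occupy positions 4–5 → each gets rank 5.
Method 1 values → pooled ranks: 63→5, 93→2
Mean rank = (5 + 2) / 2 = 3.50

3.50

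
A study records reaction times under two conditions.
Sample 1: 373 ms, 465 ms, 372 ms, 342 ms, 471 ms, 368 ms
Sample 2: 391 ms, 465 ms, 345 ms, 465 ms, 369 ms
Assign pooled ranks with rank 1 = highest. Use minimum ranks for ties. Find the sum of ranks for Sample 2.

27

Sorted (descending): 471, 465, 465, 465, 391, 373, 372, 369, 368, 345, 342
The 3 values of 465 occupy positions 2–4 → each gets rank 2.
Sample 2 values → pooled ranks: 391→5, 465→2, 345→10, 465→2, 369→8
Rank sum = 5 + 2 + 10 + 2 + 8 = 27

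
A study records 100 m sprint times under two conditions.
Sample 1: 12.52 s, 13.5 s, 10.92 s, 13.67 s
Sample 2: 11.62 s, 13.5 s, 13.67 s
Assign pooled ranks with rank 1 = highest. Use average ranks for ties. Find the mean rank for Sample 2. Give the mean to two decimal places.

3.67

Sorted (descending): 13.67, 13.67, 13.5, 13.5, 12.52, 11.62, 10.92
The 2 values of 13.67 occupy positions 1–2 → average rank (1+2)/2 = 1.5.
The 2 values of 13.5 occupy positions 3–4 → average rank (3+4)/2 = 3.5.
Sample 2 values → pooled ranks: 11.62→6, 13.5→3.5, 13.67→1.5
Mean rank = (6 + 3.5 + 1.5) / 3 = 3.67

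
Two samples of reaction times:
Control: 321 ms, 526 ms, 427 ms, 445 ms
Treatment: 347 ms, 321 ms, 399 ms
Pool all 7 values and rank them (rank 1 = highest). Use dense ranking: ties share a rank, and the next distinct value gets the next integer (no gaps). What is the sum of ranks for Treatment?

15

Sorted (descending): 526, 445, 427, 399, 347, 321, 321
The 2 values of 321 share dense rank 6.
Remaining distinct values take the next consecutive integers.
Treatment values → pooled ranks: 347→5, 321→6, 399→4
Rank sum = 5 + 6 + 4 = 15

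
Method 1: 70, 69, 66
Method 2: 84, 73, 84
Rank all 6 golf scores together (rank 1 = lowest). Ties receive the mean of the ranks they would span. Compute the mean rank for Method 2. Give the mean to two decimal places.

Sorted (ascending): 66, 69, 70, 73, 84, 84
The 2 values of 84 occupy positions 5–6 → average rank (5+6)/2 = 5.5.
Method 2 values → pooled ranks: 84→5.5, 73→4, 84→5.5
Mean rank = (5.5 + 4 + 5.5) / 3 = 5.00

5.00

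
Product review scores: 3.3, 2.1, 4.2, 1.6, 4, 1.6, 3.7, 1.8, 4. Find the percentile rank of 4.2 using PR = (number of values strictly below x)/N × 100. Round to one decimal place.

N = 9.
Strictly below 4.2: 8. Equal to 4.2: 1.
PR = 8/9 × 100 = 88.9

88.9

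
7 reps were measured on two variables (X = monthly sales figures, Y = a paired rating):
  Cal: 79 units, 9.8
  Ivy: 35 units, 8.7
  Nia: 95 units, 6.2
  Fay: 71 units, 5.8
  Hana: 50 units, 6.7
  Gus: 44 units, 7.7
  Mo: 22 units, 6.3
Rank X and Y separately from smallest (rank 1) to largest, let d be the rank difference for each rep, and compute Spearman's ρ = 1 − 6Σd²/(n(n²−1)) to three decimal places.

Ranks of variable 1: 6, 2, 7, 5, 4, 3, 1
Ranks of variable 2: 7, 6, 2, 1, 4, 5, 3
d = r₁ − r₂: -1, -4, 5, 4, 0, -2, -2
d²: 1, 16, 25, 16, 0, 4, 4; Σd² = 66
ρ = 1 − 6·66/(7·48) = 1 − 396/336 = -0.179

-0.179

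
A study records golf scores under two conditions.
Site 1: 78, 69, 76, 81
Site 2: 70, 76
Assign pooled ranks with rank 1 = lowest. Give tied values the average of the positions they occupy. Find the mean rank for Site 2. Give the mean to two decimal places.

Sorted (ascending): 69, 70, 76, 76, 78, 81
The 2 values of 76 occupy positions 3–4 → average rank (3+4)/2 = 3.5.
Site 2 values → pooled ranks: 70→2, 76→3.5
Mean rank = (2 + 3.5) / 2 = 2.75

2.75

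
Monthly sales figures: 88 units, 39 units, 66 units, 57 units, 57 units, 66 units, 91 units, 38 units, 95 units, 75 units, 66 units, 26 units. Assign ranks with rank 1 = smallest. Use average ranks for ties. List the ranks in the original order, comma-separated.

10, 3, 7, 4.5, 4.5, 7, 11, 2, 12, 9, 7, 1

Sorted (ascending): 26, 38, 39, 57, 57, 66, 66, 66, 75, 88, 91, 95
The 2 values of 57 occupy positions 4–5 → average rank (4+5)/2 = 4.5.
The 3 values of 66 occupy positions 6–8 → average rank 7.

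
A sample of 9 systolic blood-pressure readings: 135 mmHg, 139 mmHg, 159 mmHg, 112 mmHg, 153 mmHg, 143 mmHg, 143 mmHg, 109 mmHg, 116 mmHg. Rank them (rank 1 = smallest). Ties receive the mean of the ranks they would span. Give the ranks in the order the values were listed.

4, 5, 9, 2, 8, 6.5, 6.5, 1, 3

Sorted (ascending): 109, 112, 116, 135, 139, 143, 143, 153, 159
The 2 values of 143 occupy positions 6–7 → average rank (6+7)/2 = 6.5.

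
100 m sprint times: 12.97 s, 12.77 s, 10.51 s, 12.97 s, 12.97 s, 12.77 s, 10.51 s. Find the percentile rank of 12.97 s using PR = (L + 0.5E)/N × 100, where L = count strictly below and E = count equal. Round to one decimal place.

78.6

N = 7.
Strictly below 12.97: 4. Equal to 12.97: 3.
PR = (4 + 0.5·3)/7 × 100 = 78.6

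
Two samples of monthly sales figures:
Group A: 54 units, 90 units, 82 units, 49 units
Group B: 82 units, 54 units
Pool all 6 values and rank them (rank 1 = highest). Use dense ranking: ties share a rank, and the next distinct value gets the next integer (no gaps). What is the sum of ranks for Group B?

Sorted (descending): 90, 82, 82, 54, 54, 49
The 2 values of 82 share dense rank 2.
The 2 values of 54 share dense rank 3.
Remaining distinct values take the next consecutive integers.
Group B values → pooled ranks: 82→2, 54→3
Rank sum = 2 + 3 = 5

5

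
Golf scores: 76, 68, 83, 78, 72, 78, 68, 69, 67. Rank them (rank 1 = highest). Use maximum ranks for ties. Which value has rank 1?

83

Sorted (descending): 83, 78, 78, 76, 72, 69, 68, 68, 67
The 2 values of 78 occupy positions 2–3 → each gets rank 3.
The 2 values of 68 occupy positions 7–8 → each gets rank 8.
Rank 1 → value 83.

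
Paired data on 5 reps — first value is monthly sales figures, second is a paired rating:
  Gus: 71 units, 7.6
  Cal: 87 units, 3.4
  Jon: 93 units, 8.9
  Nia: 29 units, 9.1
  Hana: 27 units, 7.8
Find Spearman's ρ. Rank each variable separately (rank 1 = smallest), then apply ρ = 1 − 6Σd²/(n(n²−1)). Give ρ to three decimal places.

Ranks of variable 1: 3, 4, 5, 2, 1
Ranks of variable 2: 2, 1, 4, 5, 3
d = r₁ − r₂: 1, 3, 1, -3, -2
d²: 1, 9, 1, 9, 4; Σd² = 24
ρ = 1 − 6·24/(5·24) = 1 − 144/120 = -0.200

-0.200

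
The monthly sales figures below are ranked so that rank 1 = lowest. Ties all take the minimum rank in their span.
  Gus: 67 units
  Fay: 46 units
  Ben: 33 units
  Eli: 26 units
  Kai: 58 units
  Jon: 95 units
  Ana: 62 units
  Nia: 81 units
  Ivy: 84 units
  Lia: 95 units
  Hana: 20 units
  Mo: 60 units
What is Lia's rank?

11

Sorted (ascending): 20, 26, 33, 46, 58, 60, 62, 67, 81, 84, 95, 95
The 2 values of 95 occupy positions 11–12 → each gets rank 11.
Lia has value 95 units → rank 11.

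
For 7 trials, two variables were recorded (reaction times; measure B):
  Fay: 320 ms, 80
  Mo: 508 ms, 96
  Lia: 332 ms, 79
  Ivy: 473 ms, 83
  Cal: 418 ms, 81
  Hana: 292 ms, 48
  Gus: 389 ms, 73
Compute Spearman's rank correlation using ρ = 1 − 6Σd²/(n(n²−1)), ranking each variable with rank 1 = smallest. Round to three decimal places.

Ranks of variable 1: 2, 7, 3, 6, 5, 1, 4
Ranks of variable 2: 4, 7, 3, 6, 5, 1, 2
d = r₁ − r₂: -2, 0, 0, 0, 0, 0, 2
d²: 4, 0, 0, 0, 0, 0, 4; Σd² = 8
ρ = 1 − 6·8/(7·48) = 1 − 48/336 = 0.857

0.857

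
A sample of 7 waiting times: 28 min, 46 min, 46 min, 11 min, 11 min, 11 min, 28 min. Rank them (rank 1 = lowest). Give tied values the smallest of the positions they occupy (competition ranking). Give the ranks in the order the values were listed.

4, 6, 6, 1, 1, 1, 4

Sorted (ascending): 11, 11, 11, 28, 28, 46, 46
The 3 values of 11 occupy positions 1–3 → each gets rank 1.
The 2 values of 28 occupy positions 4–5 → each gets rank 4.
The 2 values of 46 occupy positions 6–7 → each gets rank 6.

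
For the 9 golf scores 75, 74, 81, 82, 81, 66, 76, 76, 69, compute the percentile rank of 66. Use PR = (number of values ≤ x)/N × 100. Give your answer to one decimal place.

N = 9.
Strictly below 66: 0. Equal to 66: 1.
PR = 1/9 × 100 = 11.1

11.1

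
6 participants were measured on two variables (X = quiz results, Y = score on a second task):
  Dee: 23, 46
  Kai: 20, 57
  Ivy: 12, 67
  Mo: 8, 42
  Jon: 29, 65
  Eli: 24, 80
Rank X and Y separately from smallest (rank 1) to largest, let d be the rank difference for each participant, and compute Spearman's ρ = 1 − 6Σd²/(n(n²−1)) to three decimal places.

Ranks of variable 1: 4, 3, 2, 1, 6, 5
Ranks of variable 2: 2, 3, 5, 1, 4, 6
d = r₁ − r₂: 2, 0, -3, 0, 2, -1
d²: 4, 0, 9, 0, 4, 1; Σd² = 18
ρ = 1 − 6·18/(6·35) = 1 − 108/210 = 0.486

0.486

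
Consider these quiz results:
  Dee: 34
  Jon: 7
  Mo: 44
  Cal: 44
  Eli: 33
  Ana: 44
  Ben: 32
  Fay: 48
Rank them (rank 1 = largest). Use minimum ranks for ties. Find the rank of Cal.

Sorted (descending): 48, 44, 44, 44, 34, 33, 32, 7
The 3 values of 44 occupy positions 2–4 → each gets rank 2.
Cal has value 44 → rank 2.

2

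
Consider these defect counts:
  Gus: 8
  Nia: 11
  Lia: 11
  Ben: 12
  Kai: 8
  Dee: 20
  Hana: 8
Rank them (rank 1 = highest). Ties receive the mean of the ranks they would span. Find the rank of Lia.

Sorted (descending): 20, 12, 11, 11, 8, 8, 8
The 2 values of 11 occupy positions 3–4 → average rank (3+4)/2 = 3.5.
The 3 values of 8 occupy positions 5–7 → average rank 6.
Lia has value 11 → rank 3.5.

3.5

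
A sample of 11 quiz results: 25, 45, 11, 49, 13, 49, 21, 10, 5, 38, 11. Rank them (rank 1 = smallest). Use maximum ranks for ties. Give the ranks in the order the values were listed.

Sorted (ascending): 5, 10, 11, 11, 13, 21, 25, 38, 45, 49, 49
The 2 values of 11 occupy positions 3–4 → each gets rank 4.
The 2 values of 49 occupy positions 10–11 → each gets rank 11.

7, 9, 4, 11, 5, 11, 6, 2, 1, 8, 4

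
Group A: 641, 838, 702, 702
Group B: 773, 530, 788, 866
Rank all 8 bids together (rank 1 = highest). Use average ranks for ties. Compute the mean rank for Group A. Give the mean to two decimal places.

5.00

Sorted (descending): 866, 838, 788, 773, 702, 702, 641, 530
The 2 values of 702 occupy positions 5–6 → average rank (5+6)/2 = 5.5.
Group A values → pooled ranks: 641→7, 838→2, 702→5.5, 702→5.5
Mean rank = (7 + 2 + 5.5 + 5.5) / 4 = 5.00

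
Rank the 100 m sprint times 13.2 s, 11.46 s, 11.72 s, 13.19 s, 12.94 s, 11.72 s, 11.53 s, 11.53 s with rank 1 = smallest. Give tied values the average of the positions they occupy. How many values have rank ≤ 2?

Sorted (ascending): 11.46, 11.53, 11.53, 11.72, 11.72, 12.94, 13.19, 13.2
The 2 values of 11.53 occupy positions 2–3 → average rank (2+3)/2 = 2.5.
The 2 values of 11.72 occupy positions 4–5 → average rank (4+5)/2 = 4.5.
Ranks ≤ 2: {1} → 1 value.

1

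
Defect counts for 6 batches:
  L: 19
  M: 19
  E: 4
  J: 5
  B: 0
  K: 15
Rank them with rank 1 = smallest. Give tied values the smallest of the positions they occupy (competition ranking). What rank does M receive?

5

Sorted (ascending): 0, 4, 5, 15, 19, 19
The 2 values of 19 occupy positions 5–6 → each gets rank 5.
M has value 19 → rank 5.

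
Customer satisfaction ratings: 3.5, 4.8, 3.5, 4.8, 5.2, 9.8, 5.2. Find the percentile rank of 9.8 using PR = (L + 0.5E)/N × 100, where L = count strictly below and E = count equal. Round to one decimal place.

92.9

N = 7.
Strictly below 9.8: 6. Equal to 9.8: 1.
PR = (6 + 0.5·1)/7 × 100 = 92.9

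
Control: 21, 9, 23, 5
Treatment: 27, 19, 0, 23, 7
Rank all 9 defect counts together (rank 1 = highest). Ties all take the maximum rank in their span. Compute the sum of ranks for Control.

Sorted (descending): 27, 23, 23, 21, 19, 9, 7, 5, 0
The 2 values of 23 occupy positions 2–3 → each gets rank 3.
Control values → pooled ranks: 21→4, 9→6, 23→3, 5→8
Rank sum = 4 + 6 + 3 + 8 = 21

21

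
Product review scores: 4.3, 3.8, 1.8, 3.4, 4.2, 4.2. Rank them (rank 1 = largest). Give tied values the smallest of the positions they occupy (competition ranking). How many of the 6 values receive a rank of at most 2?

Sorted (descending): 4.3, 4.2, 4.2, 3.8, 3.4, 1.8
The 2 values of 4.2 occupy positions 2–3 → each gets rank 2.
Ranks ≤ 2: {1, 2, 2} → 3 values.

3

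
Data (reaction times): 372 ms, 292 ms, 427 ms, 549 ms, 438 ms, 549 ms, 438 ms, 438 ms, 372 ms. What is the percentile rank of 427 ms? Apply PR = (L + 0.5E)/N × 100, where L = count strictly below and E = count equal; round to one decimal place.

38.9

N = 9.
Strictly below 427: 3. Equal to 427: 1.
PR = (3 + 0.5·1)/9 × 100 = 38.9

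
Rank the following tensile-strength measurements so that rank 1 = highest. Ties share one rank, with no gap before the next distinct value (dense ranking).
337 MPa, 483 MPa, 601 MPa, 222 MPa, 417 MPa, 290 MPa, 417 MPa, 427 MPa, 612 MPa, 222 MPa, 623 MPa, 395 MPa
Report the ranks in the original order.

Sorted (descending): 623, 612, 601, 483, 427, 417, 417, 395, 337, 290, 222, 222
The 2 values of 417 share dense rank 6.
The 2 values of 222 share dense rank 10.
Remaining distinct values take the next consecutive integers.

8, 4, 3, 10, 6, 9, 6, 5, 2, 10, 1, 7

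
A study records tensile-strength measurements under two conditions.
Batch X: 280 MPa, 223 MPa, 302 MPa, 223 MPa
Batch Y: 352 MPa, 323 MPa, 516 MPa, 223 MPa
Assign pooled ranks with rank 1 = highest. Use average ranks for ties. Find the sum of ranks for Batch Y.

13

Sorted (descending): 516, 352, 323, 302, 280, 223, 223, 223
The 3 values of 223 occupy positions 6–8 → average rank 7.
Batch Y values → pooled ranks: 352→2, 323→3, 516→1, 223→7
Rank sum = 2 + 3 + 1 + 7 = 13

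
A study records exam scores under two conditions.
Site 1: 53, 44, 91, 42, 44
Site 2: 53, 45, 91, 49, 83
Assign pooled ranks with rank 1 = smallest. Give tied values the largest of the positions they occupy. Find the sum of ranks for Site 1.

Sorted (ascending): 42, 44, 44, 45, 49, 53, 53, 83, 91, 91
The 2 values of 44 occupy positions 2–3 → each gets rank 3.
The 2 values of 53 occupy positions 6–7 → each gets rank 7.
The 2 values of 91 occupy positions 9–10 → each gets rank 10.
Site 1 values → pooled ranks: 53→7, 44→3, 91→10, 42→1, 44→3
Rank sum = 7 + 3 + 10 + 1 + 3 = 24

24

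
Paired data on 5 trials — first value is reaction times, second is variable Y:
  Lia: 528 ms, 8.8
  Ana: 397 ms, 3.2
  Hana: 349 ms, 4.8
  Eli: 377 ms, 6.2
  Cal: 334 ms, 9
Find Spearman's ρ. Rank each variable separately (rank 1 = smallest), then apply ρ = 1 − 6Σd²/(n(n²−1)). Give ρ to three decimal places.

Ranks of variable 1: 5, 4, 2, 3, 1
Ranks of variable 2: 4, 1, 2, 3, 5
d = r₁ − r₂: 1, 3, 0, 0, -4
d²: 1, 9, 0, 0, 16; Σd² = 26
ρ = 1 − 6·26/(5·24) = 1 − 156/120 = -0.300

-0.300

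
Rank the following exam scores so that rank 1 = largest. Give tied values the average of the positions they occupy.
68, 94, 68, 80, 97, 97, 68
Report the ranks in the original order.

6, 3, 6, 4, 1.5, 1.5, 6

Sorted (descending): 97, 97, 94, 80, 68, 68, 68
The 2 values of 97 occupy positions 1–2 → average rank (1+2)/2 = 1.5.
The 3 values of 68 occupy positions 5–7 → average rank 6.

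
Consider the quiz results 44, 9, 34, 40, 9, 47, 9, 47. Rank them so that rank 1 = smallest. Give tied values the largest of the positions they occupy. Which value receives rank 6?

Sorted (ascending): 9, 9, 9, 34, 40, 44, 47, 47
The 3 values of 9 occupy positions 1–3 → each gets rank 3.
The 2 values of 47 occupy positions 7–8 → each gets rank 8.
Rank 6 → value 44.

44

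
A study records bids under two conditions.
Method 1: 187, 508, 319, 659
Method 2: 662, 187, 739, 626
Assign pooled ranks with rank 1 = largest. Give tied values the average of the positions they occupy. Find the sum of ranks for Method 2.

14.5

Sorted (descending): 739, 662, 659, 626, 508, 319, 187, 187
The 2 values of 187 occupy positions 7–8 → average rank (7+8)/2 = 7.5.
Method 2 values → pooled ranks: 662→2, 187→7.5, 739→1, 626→4
Rank sum = 2 + 7.5 + 1 + 4 = 14.5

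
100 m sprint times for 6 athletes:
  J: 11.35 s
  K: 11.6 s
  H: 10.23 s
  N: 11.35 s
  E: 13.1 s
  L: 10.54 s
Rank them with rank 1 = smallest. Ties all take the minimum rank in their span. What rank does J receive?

Sorted (ascending): 10.23, 10.54, 11.35, 11.35, 11.6, 13.1
The 2 values of 11.35 occupy positions 3–4 → each gets rank 3.
J has value 11.35 s → rank 3.

3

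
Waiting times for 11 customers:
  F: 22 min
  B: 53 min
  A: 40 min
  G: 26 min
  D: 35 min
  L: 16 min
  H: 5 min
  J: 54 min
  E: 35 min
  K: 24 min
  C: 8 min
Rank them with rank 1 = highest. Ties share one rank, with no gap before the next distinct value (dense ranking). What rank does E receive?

Sorted (descending): 54, 53, 40, 35, 35, 26, 24, 22, 16, 8, 5
The 2 values of 35 share dense rank 4.
Remaining distinct values take the next consecutive integers.
E has value 35 min → rank 4.

4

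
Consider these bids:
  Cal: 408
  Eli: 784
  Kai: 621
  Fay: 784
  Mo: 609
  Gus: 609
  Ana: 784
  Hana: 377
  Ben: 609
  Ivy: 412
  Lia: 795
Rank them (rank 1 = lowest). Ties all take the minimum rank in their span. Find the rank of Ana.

8

Sorted (ascending): 377, 408, 412, 609, 609, 609, 621, 784, 784, 784, 795
The 3 values of 609 occupy positions 4–6 → each gets rank 4.
The 3 values of 784 occupy positions 8–10 → each gets rank 8.
Ana has value 784 → rank 8.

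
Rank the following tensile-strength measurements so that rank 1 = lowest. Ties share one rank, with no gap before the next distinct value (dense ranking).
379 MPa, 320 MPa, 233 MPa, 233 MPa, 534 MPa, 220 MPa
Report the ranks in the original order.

4, 3, 2, 2, 5, 1

Sorted (ascending): 220, 233, 233, 320, 379, 534
The 2 values of 233 share dense rank 2.
Remaining distinct values take the next consecutive integers.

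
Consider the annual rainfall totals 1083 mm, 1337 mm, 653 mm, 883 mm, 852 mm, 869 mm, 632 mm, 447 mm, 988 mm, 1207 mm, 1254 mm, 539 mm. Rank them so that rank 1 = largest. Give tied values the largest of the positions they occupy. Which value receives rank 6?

Sorted (descending): 1337, 1254, 1207, 1083, 988, 883, 869, 852, 653, 632, 539, 447
No ties — each value takes its position as its rank.
Rank 6 → value 883.

883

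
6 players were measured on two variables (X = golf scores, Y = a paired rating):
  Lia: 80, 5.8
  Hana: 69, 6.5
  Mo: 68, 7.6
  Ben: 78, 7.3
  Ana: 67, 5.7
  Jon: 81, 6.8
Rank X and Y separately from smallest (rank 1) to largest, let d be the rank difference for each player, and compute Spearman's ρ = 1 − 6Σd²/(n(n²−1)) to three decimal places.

0.143

Ranks of variable 1: 5, 3, 2, 4, 1, 6
Ranks of variable 2: 2, 3, 6, 5, 1, 4
d = r₁ − r₂: 3, 0, -4, -1, 0, 2
d²: 9, 0, 16, 1, 0, 4; Σd² = 30
ρ = 1 − 6·30/(6·35) = 1 − 180/210 = 0.143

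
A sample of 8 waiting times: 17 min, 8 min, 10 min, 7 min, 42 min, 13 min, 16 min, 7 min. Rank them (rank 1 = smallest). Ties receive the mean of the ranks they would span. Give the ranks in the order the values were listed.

7, 3, 4, 1.5, 8, 5, 6, 1.5

Sorted (ascending): 7, 7, 8, 10, 13, 16, 17, 42
The 2 values of 7 occupy positions 1–2 → average rank (1+2)/2 = 1.5.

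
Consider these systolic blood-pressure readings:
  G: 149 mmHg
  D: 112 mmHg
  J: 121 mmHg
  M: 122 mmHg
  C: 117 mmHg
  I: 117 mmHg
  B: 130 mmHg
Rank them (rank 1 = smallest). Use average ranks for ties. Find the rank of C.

Sorted (ascending): 112, 117, 117, 121, 122, 130, 149
The 2 values of 117 occupy positions 2–3 → average rank (2+3)/2 = 2.5.
C has value 117 mmHg → rank 2.5.

2.5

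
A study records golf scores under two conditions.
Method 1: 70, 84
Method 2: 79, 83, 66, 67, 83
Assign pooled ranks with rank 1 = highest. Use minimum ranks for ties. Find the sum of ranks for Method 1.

Sorted (descending): 84, 83, 83, 79, 70, 67, 66
The 2 values of 83 occupy positions 2–3 → each gets rank 2.
Method 1 values → pooled ranks: 70→5, 84→1
Rank sum = 5 + 1 = 6

6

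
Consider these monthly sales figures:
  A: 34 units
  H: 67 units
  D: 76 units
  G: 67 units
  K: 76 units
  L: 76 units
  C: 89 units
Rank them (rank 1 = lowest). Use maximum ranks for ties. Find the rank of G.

Sorted (ascending): 34, 67, 67, 76, 76, 76, 89
The 2 values of 67 occupy positions 2–3 → each gets rank 3.
The 3 values of 76 occupy positions 4–6 → each gets rank 6.
G has value 67 units → rank 3.

3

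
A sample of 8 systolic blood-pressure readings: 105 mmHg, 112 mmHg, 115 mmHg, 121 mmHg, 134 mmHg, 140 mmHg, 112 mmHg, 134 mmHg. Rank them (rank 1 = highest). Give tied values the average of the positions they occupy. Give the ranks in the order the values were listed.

Sorted (descending): 140, 134, 134, 121, 115, 112, 112, 105
The 2 values of 134 occupy positions 2–3 → average rank (2+3)/2 = 2.5.
The 2 values of 112 occupy positions 6–7 → average rank (6+7)/2 = 6.5.

8, 6.5, 5, 4, 2.5, 1, 6.5, 2.5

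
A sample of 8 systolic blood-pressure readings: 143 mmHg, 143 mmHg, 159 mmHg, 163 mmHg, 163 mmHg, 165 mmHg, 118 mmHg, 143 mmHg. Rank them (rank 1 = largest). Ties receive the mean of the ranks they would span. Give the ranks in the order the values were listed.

6, 6, 4, 2.5, 2.5, 1, 8, 6

Sorted (descending): 165, 163, 163, 159, 143, 143, 143, 118
The 2 values of 163 occupy positions 2–3 → average rank (2+3)/2 = 2.5.
The 3 values of 143 occupy positions 5–7 → average rank 6.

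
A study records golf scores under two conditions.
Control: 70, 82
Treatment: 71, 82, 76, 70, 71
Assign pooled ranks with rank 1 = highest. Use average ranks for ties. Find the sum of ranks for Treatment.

20

Sorted (descending): 82, 82, 76, 71, 71, 70, 70
The 2 values of 82 occupy positions 1–2 → average rank (1+2)/2 = 1.5.
The 2 values of 71 occupy positions 4–5 → average rank (4+5)/2 = 4.5.
The 2 values of 70 occupy positions 6–7 → average rank (6+7)/2 = 6.5.
Treatment values → pooled ranks: 71→4.5, 82→1.5, 76→3, 70→6.5, 71→4.5
Rank sum = 4.5 + 1.5 + 3 + 6.5 + 4.5 = 20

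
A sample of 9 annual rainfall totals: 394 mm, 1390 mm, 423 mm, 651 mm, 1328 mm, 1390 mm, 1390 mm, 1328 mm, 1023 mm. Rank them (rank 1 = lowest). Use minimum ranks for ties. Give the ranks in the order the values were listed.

1, 7, 2, 3, 5, 7, 7, 5, 4

Sorted (ascending): 394, 423, 651, 1023, 1328, 1328, 1390, 1390, 1390
The 2 values of 1328 occupy positions 5–6 → each gets rank 5.
The 3 values of 1390 occupy positions 7–9 → each gets rank 7.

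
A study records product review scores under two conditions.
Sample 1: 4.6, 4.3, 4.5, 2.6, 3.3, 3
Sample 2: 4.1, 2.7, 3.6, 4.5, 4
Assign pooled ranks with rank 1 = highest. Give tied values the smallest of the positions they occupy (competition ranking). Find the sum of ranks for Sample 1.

Sorted (descending): 4.6, 4.5, 4.5, 4.3, 4.1, 4, 3.6, 3.3, 3, 2.7, 2.6
The 2 values of 4.5 occupy positions 2–3 → each gets rank 2.
Sample 1 values → pooled ranks: 4.6→1, 4.3→4, 4.5→2, 2.6→11, 3.3→8, 3→9
Rank sum = 1 + 4 + 2 + 11 + 8 + 9 = 35

35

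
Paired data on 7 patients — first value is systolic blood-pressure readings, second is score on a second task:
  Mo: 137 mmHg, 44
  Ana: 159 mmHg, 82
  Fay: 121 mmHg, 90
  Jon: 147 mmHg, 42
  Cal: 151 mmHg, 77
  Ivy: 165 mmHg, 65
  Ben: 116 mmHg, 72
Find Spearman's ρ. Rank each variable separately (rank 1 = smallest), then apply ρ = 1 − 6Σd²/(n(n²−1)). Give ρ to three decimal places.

-0.071

Ranks of variable 1: 3, 6, 2, 4, 5, 7, 1
Ranks of variable 2: 2, 6, 7, 1, 5, 3, 4
d = r₁ − r₂: 1, 0, -5, 3, 0, 4, -3
d²: 1, 0, 25, 9, 0, 16, 9; Σd² = 60
ρ = 1 − 6·60/(7·48) = 1 − 360/336 = -0.071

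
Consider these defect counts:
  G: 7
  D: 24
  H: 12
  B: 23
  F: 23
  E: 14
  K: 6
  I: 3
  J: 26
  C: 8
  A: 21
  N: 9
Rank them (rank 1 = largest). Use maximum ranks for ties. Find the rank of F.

4

Sorted (descending): 26, 24, 23, 23, 21, 14, 12, 9, 8, 7, 6, 3
The 2 values of 23 occupy positions 3–4 → each gets rank 4.
F has value 23 → rank 4.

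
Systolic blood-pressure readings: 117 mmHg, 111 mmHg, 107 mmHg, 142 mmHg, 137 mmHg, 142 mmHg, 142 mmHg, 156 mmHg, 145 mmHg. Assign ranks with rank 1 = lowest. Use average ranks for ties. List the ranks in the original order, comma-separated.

3, 2, 1, 6, 4, 6, 6, 9, 8

Sorted (ascending): 107, 111, 117, 137, 142, 142, 142, 145, 156
The 3 values of 142 occupy positions 5–7 → average rank 6.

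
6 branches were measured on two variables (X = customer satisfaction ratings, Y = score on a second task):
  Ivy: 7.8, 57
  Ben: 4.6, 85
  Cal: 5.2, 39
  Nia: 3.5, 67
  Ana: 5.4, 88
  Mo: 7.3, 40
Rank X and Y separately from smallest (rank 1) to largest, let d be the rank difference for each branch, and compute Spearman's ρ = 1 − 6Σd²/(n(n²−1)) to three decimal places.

Ranks of variable 1: 6, 2, 3, 1, 4, 5
Ranks of variable 2: 3, 5, 1, 4, 6, 2
d = r₁ − r₂: 3, -3, 2, -3, -2, 3
d²: 9, 9, 4, 9, 4, 9; Σd² = 44
ρ = 1 − 6·44/(6·35) = 1 − 264/210 = -0.257

-0.257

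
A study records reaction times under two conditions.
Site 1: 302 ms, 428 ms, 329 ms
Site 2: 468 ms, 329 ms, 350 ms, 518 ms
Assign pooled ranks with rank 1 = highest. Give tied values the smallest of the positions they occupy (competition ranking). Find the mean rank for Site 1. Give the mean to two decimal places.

Sorted (descending): 518, 468, 428, 350, 329, 329, 302
The 2 values of 329 occupy positions 5–6 → each gets rank 5.
Site 1 values → pooled ranks: 302→7, 428→3, 329→5
Mean rank = (7 + 3 + 5) / 3 = 5.00

5.00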